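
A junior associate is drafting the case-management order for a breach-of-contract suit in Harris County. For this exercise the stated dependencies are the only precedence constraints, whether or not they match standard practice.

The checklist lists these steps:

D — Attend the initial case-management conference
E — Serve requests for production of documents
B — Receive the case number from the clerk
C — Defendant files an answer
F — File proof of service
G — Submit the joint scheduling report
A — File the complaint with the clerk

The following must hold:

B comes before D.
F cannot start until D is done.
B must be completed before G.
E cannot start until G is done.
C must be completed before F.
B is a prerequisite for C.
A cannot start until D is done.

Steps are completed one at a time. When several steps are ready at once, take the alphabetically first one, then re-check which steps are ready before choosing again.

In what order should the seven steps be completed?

Only B has no prerequisites, so it is first.
C, D and G are all available; C has the earlier label → C.
Ready: D and G. D has the earlier label → D.
A and F now also ready, so the ready set is {A, F, G}; A has the earlier label → A.
Ready: F and G. F has the earlier label → F.
G is the only step now ready → G.
Next only E has its prerequisites met → E.

B, C, D, A, F, G, E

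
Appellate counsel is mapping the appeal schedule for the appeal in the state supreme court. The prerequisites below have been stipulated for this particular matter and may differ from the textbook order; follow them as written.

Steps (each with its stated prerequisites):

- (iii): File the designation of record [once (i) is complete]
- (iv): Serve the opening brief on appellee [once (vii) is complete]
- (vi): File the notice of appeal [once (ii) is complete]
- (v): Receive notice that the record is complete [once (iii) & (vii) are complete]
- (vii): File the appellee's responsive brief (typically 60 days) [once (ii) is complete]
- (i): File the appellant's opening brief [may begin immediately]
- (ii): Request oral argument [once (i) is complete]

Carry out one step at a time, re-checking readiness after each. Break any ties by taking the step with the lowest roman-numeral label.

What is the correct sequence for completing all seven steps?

(i) is the only step with nothing outstanding, so it goes first.
Now (ii) and (iii) have their prerequisites met. (ii) has the earlier label, so (ii) next.
(iii), (vi) and (vii) are all available; (iii) has the earlier label → (iii).
Ready: (vi) and (vii). (vi) has the earlier label → (vi).
(vii) needed (ii), now all done → (vii).
Now (iv) and (v) have their prerequisites met. (iv) has the earlier label, so (iv) next.
(v) needed (iii) and (vii), now all done → (v).

(i) (ii) (iii) (vi) (vii) (iv) (v)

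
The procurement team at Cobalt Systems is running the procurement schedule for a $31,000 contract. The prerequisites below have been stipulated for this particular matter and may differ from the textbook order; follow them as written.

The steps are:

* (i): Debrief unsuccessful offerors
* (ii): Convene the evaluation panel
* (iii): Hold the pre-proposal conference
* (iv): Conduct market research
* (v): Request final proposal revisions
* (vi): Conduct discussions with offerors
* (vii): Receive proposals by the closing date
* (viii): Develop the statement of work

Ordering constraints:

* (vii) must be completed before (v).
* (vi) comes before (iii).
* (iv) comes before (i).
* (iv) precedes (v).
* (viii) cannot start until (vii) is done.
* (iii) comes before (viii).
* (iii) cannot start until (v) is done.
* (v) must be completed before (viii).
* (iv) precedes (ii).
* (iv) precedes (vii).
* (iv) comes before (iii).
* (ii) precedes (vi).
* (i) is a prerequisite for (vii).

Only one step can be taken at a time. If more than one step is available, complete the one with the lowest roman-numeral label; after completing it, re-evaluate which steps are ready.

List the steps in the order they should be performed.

(iv) is the only step with nothing outstanding, so it goes first.
Now (i) and (ii) have their prerequisites met. (i) has the earlier label, so (i) next.
(vii) now also ready, so the ready set is {(ii), (vii)}; (ii) has the earlier label → (ii).
(vi) now also ready, so the ready set is {(vi), (vii)}; (vi) has the earlier label → (vi).
(vii) needed (i) and (iv), now all done → (vii).
That leaves (v) as the only ready step → (v).
That leaves (iii) as the only ready step → (iii).
(viii) is the only step now ready → (viii).

(iv), (i), (ii), (vi), (vii), (v), (iii), (viii)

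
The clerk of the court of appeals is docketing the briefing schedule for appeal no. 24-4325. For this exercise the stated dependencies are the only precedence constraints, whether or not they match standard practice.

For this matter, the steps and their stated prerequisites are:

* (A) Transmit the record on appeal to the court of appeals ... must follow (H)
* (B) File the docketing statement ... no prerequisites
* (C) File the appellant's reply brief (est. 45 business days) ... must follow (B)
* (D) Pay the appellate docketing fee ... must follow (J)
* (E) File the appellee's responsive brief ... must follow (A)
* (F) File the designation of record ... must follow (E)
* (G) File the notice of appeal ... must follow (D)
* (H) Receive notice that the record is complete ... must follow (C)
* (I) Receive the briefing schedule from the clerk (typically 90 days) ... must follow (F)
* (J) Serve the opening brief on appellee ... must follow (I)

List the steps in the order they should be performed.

(B) → (C) → (H) → (A) → (E) → (F) → (I) → (J) → (D) → (G)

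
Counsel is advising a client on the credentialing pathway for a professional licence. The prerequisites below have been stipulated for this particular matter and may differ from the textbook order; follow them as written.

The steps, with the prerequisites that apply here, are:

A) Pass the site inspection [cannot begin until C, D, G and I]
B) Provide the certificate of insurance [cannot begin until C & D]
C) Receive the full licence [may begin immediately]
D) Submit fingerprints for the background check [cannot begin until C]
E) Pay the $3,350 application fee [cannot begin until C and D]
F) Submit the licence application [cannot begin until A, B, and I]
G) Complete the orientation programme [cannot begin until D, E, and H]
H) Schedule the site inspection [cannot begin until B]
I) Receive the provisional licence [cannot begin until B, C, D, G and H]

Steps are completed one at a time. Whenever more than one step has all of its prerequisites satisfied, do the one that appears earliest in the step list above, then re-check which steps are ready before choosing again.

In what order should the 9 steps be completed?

C D B E H G I A F

Only C has no prerequisites, so it is first.
Next only D has its prerequisites met → D.
B and E are both available; B is listed earlier → B.
E and H are both available; E is listed earlier → E.
H needed B, now all done → H.
G is the only step now ready → G.
I needed B, C, D, G and H, now all done → I.
A is the only step now ready → A.
F needed A, B and I, now all done → F.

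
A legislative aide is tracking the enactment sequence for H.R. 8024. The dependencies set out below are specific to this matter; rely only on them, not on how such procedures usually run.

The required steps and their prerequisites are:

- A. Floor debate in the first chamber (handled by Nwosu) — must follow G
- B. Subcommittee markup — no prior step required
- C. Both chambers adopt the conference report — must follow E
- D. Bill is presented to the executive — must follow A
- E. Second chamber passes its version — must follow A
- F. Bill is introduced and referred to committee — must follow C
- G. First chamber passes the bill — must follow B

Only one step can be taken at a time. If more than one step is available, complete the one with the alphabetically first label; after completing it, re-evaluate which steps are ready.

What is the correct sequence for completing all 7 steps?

B G A D E C F

B is the only step with nothing outstanding, so it goes first.
G needed B, now all done → G.
Next only A has its prerequisites met → A.
Now D and E have their prerequisites met. D has the earlier label, so D next.
That leaves E as the only ready step → E.
C is the only step now ready → C.
F needed C, now all done → F.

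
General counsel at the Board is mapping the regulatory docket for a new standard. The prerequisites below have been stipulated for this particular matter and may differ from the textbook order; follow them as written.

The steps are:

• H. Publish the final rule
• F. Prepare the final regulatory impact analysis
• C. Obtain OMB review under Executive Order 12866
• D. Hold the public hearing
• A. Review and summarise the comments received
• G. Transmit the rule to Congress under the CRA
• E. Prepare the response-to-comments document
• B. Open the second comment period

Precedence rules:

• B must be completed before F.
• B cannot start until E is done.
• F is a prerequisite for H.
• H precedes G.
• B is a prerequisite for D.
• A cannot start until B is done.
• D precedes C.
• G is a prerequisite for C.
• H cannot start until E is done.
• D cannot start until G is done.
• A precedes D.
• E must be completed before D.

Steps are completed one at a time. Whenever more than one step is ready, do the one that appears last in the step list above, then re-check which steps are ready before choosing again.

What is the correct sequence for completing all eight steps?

E, B, A, F, H, G, D, C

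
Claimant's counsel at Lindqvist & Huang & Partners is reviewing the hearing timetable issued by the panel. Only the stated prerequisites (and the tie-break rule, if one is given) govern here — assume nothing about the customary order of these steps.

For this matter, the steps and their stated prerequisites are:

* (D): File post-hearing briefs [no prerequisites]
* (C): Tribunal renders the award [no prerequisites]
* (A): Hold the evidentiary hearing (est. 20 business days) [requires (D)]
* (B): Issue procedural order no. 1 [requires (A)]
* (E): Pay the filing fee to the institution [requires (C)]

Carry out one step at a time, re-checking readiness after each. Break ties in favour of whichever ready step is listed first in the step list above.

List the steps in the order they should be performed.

(D), (C), (A), (B), (E)

Nothing is required for (D) and (C). (D) is listed earlier → (D) first.
Now (C) and (A) have their prerequisites met. (C) is listed earlier, so (C) next.
Now (A) and (E) have their prerequisites met. (A) is listed earlier, so (A) next.
(B) now also ready, so the ready set is {(B), (E)}; (B) is listed earlier → (B).
(E) is the only step now ready → (E).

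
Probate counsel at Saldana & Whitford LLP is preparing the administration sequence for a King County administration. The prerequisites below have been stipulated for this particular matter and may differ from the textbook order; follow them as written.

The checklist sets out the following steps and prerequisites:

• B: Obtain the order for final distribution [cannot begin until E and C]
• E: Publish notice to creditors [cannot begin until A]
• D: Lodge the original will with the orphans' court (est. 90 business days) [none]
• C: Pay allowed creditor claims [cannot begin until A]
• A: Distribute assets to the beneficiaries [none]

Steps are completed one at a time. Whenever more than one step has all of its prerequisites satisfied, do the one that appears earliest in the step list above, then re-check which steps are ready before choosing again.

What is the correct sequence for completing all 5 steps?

D, A, E, C, B

D and A have no prerequisites; D is listed earlier, so D is first.
That leaves A as the only ready step → A.
E and C are both available; E is listed earlier → E.
That leaves C as the only ready step → C.
That leaves B as the only ready step → B.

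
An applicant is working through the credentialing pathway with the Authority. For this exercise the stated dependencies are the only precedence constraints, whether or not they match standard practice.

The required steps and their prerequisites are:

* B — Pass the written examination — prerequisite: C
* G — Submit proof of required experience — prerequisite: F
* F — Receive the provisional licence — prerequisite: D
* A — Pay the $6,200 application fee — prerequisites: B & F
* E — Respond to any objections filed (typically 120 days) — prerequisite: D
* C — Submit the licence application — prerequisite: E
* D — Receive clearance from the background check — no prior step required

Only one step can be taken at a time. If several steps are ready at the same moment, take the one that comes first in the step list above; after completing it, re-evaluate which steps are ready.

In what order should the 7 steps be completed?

Only D has no prerequisites, so it is first.
Now F and E have their prerequisites met. F is listed earlier, so F next.
Ready: G and E. G is listed earlier → G.
E needed D, now all done → E.
C is the only step now ready → C.
Next only B has its prerequisites met → B.
Next only A has its prerequisites met → A.

D F G E C B A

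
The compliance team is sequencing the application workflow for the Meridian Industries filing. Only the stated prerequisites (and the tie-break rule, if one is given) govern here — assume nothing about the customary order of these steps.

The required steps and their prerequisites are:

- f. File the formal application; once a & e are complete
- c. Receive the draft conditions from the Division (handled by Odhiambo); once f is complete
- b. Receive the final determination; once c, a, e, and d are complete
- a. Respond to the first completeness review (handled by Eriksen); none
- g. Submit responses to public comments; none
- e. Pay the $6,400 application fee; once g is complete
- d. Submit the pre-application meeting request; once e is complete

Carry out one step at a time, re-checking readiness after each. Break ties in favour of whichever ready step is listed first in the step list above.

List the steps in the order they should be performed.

Nothing is required for a and g. a is listed earlier → a first.
g is the only step now ready → g.
Next only e has its prerequisites met → e.
Ready: f and d. f is listed earlier → f.
Ready: c and d. c is listed earlier → c.
That leaves d as the only ready step → d.
b is the only step now ready → b.

a, g, e, f, c, d, b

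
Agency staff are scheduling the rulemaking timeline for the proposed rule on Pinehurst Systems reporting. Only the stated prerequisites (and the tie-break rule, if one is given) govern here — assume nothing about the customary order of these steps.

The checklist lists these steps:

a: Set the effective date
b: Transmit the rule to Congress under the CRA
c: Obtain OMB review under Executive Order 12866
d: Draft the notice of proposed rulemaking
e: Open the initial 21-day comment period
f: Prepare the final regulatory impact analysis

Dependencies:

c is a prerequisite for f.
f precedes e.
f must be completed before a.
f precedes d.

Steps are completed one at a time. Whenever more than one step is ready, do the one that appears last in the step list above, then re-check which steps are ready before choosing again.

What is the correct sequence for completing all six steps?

c → f → e → d → b → a

c and b have no prerequisites; c is listed later, so c is first.
f now also ready, so the ready set is {f, b}; f is listed later → f.
Now e, d, b and a have their prerequisites met. e is listed later, so e next.
d, b and a are all available; d is listed later → d.
Ready: b and a. b is listed later → b.
a is the only step now ready → a.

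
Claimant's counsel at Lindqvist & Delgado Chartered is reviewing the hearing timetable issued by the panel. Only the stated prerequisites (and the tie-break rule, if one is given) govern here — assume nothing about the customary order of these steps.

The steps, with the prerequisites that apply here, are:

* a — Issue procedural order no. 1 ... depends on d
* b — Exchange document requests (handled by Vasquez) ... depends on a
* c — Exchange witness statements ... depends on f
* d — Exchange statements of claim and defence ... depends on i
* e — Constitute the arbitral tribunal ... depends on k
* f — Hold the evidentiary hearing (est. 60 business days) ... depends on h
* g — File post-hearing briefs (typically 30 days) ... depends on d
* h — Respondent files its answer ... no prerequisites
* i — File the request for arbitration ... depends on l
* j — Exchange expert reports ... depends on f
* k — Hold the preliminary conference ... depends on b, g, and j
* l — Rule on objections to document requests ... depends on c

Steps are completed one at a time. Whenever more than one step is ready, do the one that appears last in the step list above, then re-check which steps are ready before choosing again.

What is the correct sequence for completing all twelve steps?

h, f, j, c, l, i, d, g, a, b, k, e

Only h has no prerequisites, so it is first.
Next only f has its prerequisites met → f.
Ready: j and c. j is listed later → j.
c needed f, now all done → c.
Next only l has its prerequisites met → l.
i needed l, now all done → i.
d needed i, now all done → d.
Ready: g and a. g is listed later → g.
a needed d, now all done → a.
b needed a, now all done → b.
Next only k has its prerequisites met → k.
e needed k, now all done → e.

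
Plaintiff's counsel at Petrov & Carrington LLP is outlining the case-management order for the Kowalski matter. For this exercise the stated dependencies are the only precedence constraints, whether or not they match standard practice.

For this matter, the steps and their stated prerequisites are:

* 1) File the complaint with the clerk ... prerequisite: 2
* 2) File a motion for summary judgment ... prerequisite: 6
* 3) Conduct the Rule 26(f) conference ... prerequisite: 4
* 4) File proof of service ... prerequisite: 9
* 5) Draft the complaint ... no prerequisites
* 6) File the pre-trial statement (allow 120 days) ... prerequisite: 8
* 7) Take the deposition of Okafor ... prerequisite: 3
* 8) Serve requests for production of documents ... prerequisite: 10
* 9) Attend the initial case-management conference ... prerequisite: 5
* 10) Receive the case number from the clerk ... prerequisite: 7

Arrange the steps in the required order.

5 → 9 → 4 → 3 → 7 → 10 → 8 → 6 → 2 → 1

Only 5 has no prerequisites, so it is first.
9 is the only step now ready → 9.
4 needed 9, now all done → 4.
3 needed 4, now all done → 3.
7 needed 3, now all done → 7.
Next only 10 has its prerequisites met → 10.
8 needed 10, now all done → 8.
6 is the only step now ready → 6.
2 needed 6, now all done → 2.
1 is the only step now ready → 1.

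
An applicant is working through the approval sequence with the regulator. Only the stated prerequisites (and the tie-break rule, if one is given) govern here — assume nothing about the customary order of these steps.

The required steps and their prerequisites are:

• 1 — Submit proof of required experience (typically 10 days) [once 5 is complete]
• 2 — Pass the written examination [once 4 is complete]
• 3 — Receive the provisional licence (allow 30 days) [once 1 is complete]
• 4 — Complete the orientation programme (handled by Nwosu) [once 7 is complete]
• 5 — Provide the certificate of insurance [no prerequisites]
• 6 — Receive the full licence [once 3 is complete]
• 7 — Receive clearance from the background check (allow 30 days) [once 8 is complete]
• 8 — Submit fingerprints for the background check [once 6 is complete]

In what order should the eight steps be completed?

5 1 3 6 8 7 4 2

Only 5 has no prerequisites, so it is first.
Next only 1 has its prerequisites met → 1.
That leaves 3 as the only ready step → 3.
6 needed 3, now all done → 6.
That leaves 8 as the only ready step → 8.
7 is the only step now ready → 7.
4 needed 7, now all done → 4.
That leaves 2 as the only ready step → 2.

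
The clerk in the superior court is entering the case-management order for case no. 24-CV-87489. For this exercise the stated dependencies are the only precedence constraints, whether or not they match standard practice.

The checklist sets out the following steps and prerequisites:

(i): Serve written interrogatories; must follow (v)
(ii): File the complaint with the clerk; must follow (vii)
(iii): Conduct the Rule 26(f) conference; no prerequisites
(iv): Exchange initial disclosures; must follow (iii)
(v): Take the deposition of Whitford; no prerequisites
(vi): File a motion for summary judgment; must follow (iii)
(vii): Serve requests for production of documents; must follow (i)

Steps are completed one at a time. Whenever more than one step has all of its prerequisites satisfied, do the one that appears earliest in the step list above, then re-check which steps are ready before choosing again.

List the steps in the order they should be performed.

(iii) (iv) (v) (i) (vi) (vii) (ii)

(iii) and (v) have no prerequisites; (iii) is listed earlier, so (iii) is first.
(iv) and (vi) now also ready, so the ready set is {(iv), (v), (vi)}; (iv) is listed earlier → (iv).
(v) and (vi) are both available; (v) is listed earlier → (v).
(i) now also ready, so the ready set is {(i), (vi)}; (i) is listed earlier → (i).
(vi) and (vii) are both available; (vi) is listed earlier → (vi).
Next only (vii) has its prerequisites met → (vii).
(ii) needed (vii), now all done → (ii).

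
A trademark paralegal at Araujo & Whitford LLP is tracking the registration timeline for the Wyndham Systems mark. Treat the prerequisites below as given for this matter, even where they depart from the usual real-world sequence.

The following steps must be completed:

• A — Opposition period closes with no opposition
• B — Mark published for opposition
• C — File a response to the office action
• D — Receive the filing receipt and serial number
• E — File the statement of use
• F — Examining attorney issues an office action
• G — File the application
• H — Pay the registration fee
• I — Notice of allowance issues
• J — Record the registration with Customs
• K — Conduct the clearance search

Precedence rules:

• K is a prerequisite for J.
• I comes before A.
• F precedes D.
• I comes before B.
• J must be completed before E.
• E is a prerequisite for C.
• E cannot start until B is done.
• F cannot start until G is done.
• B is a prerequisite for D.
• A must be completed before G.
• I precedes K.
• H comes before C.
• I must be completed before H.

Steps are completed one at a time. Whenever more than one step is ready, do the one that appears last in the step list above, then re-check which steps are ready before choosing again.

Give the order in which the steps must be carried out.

I → K → J → H → B → E → C → A → G → F → D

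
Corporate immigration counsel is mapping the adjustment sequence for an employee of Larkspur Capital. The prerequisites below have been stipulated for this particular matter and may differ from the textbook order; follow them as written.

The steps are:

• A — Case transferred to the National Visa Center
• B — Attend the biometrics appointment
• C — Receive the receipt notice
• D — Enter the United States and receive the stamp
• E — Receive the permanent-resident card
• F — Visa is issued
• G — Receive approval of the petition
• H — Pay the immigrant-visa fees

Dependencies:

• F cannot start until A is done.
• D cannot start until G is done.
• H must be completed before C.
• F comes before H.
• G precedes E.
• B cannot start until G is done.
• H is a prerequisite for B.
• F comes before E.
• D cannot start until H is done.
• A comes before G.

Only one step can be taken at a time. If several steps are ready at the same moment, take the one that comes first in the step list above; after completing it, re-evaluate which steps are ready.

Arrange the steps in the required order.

A is the only step with nothing outstanding, so it goes first.
Ready: F and G. F is listed earlier → F.
H now also ready, so the ready set is {G, H}; G is listed earlier → G.
Ready: E and H. E is listed earlier → E.
H needed F, now all done → H.
B, C and D are all available; B is listed earlier → B.
Ready: C and D. C is listed earlier → C.
D needed G and H, now all done → D.

A, F, G, E, H, B, C, D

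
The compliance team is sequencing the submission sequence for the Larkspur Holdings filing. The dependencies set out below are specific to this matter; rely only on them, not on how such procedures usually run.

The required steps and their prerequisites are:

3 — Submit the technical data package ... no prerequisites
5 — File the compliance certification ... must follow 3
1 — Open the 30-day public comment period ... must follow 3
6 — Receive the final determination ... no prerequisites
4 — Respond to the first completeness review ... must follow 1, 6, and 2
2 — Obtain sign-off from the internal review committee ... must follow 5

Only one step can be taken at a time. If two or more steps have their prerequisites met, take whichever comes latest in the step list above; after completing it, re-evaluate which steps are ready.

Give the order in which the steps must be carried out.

6, 3, 1, 5, 2, 4

6 and 3 have no prerequisites; 6 is listed later, so 6 is first.
Next only 3 has its prerequisites met → 3.
1 and 5 are both available; 1 is listed later → 1.
5 needed 3, now all done → 5.
2 is the only step now ready → 2.
4 needed 2, 6 and 1, now all done → 4.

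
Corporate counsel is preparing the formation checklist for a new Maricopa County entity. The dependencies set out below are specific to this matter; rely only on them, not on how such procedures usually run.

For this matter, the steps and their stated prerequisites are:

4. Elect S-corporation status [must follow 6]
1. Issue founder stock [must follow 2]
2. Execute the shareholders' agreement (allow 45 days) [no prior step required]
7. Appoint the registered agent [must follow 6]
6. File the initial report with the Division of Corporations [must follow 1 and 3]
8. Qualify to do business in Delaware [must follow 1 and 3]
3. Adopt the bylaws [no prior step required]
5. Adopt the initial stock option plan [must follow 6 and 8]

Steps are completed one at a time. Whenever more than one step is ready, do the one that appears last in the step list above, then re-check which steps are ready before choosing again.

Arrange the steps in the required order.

3 and 2 have no prerequisites; 3 is listed later, so 3 is first.
2 is the only step now ready → 2.
That leaves 1 as the only ready step → 1.
Ready: 8 and 6. 8 is listed later → 8.
6 needed 3 and 1, now all done → 6.
5, 7 and 4 are all available; 5 is listed later → 5.
7 and 4 are both available; 7 is listed later → 7.
4 is the only step now ready → 4.

3 → 2 → 1 → 8 → 6 → 5 → 7 → 4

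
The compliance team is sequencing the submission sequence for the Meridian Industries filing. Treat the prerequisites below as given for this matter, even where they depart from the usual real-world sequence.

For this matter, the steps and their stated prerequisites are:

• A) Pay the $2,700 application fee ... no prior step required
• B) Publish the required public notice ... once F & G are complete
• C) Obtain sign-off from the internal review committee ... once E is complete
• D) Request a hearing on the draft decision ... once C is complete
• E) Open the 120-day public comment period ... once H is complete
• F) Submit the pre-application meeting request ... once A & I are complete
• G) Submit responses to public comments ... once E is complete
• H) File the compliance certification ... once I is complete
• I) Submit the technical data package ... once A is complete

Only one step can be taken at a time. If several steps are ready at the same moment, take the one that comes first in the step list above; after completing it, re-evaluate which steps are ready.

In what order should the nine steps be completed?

A I F H E C D G B

Only A has no prerequisites, so it is first.
I needed A, now all done → I.
Ready: F and H. F is listed earlier → F.
H needed I, now all done → H.
E needed H, now all done → E.
Now C and G have their prerequisites met. C is listed earlier, so C next.
Ready: D and G. D is listed earlier → D.
G is the only step now ready → G.
B needed F and G, now all done → B.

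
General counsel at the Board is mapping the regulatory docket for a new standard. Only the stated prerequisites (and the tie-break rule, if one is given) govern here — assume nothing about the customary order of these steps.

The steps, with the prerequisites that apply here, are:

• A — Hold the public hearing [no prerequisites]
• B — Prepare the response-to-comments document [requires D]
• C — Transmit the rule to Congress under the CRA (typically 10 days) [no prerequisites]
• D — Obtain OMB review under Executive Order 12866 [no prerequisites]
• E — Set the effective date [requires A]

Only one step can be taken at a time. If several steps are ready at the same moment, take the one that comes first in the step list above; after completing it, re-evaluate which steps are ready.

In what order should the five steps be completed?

Nothing is required for A, C and D. A is listed earlier → A first.
Ready: C, D and E. C is listed earlier → C.
D and E are both available; D is listed earlier → D.
Ready: B and E. B is listed earlier → B.
E is the only step now ready → E.

A → C → D → B → E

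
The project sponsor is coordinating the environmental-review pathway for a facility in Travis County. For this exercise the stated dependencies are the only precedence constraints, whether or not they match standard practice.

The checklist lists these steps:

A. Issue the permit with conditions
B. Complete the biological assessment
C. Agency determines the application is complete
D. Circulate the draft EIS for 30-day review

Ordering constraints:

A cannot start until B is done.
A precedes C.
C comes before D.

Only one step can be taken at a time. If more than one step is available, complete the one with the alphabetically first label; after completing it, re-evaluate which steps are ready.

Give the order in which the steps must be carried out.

B, A, C, D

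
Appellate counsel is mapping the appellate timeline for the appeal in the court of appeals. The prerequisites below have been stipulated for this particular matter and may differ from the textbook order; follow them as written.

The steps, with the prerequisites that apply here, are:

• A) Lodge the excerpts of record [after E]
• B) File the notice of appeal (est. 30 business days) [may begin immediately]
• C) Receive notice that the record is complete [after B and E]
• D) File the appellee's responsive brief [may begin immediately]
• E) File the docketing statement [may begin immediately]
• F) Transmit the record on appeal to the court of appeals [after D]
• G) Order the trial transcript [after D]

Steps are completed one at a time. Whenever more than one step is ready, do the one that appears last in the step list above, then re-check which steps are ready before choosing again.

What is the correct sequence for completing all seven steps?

E D G F B C A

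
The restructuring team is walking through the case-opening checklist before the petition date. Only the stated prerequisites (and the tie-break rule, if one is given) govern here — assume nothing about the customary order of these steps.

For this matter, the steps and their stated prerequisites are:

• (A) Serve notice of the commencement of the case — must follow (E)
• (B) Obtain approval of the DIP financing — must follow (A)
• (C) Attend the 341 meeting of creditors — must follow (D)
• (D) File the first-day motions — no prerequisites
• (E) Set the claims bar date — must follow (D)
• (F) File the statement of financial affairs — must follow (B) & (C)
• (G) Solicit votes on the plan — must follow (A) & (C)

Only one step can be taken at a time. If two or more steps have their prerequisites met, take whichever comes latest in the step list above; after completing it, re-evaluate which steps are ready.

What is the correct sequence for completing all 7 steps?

(D) (E) (C) (A) (G) (B) (F)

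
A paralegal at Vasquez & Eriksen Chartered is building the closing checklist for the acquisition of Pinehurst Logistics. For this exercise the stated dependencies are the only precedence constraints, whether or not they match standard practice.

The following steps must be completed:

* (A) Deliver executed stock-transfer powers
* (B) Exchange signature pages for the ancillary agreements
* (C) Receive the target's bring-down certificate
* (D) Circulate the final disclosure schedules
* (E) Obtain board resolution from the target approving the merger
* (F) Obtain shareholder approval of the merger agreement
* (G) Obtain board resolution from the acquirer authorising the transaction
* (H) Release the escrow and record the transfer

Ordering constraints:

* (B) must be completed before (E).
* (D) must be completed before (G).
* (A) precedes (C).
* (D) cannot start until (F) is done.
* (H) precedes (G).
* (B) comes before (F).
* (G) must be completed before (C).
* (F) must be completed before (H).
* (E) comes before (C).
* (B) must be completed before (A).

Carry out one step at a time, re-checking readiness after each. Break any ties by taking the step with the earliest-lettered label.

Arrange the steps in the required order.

(B), (A), (E), (F), (D), (H), (G), (C)

(B) is the only step with nothing outstanding, so it goes first.
(A), (E) and (F) are all available; (A) has the earlier label → (A).
Ready: (E) and (F). (E) has the earlier label → (E).
(F) needed (B), now all done → (F).
(D) and (H) are both available; (D) has the earlier label → (D).
(H) needed (F), now all done → (H).
(G) needed (D) and (H), now all done → (G).
Next only (C) has its prerequisites met → (C).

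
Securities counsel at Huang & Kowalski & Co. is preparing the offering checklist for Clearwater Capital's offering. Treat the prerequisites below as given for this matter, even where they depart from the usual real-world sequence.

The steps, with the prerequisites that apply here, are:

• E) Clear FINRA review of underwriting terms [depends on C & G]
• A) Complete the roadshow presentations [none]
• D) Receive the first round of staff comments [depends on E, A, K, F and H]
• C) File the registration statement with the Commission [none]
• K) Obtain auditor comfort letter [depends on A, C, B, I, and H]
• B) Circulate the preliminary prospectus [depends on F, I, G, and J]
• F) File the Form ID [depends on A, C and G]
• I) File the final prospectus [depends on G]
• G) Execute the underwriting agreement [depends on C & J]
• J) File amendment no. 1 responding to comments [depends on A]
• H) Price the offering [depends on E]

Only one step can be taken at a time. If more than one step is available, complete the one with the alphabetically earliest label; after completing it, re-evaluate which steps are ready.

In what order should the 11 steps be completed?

A and C have no prerequisites; A has the earlier label, so A is first.
Ready: C and J. C has the earlier label → C.
J needed A, now all done → J.
G needed C and J, now all done → G.
E, F and I are all available; E has the earlier label → E.
Ready: F, H and I. F has the earlier label → F.
Now H and I have their prerequisites met. H has the earlier label, so H next.
That leaves I as the only ready step → I.
B is the only step now ready → B.
Next only K has its prerequisites met → K.
Next only D has its prerequisites met → D.

A, C, J, G, E, F, H, I, B, K, D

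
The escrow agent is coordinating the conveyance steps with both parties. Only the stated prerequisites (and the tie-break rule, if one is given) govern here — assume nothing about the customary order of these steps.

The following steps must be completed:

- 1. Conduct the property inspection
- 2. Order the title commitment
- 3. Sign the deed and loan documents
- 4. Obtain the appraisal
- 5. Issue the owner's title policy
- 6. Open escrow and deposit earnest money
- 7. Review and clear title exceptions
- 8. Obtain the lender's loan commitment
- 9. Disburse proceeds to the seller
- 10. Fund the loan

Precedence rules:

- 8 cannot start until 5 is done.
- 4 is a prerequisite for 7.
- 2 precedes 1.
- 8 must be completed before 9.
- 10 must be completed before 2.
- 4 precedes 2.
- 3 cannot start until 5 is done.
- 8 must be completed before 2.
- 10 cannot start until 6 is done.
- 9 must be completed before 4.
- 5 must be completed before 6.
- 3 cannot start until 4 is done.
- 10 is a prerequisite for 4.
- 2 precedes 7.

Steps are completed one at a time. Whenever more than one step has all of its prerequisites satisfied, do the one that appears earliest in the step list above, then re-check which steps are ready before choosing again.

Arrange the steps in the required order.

5, 6, 8, 9, 10, 4, 2, 1, 3, 7

5 has no prerequisites → 5 first.
Ready: 6 and 8. 6 is listed earlier → 6.
10 now also ready, so the ready set is {8, 10}; 8 is listed earlier → 8.
Ready: 9 and 10. 9 is listed earlier → 9.
10 needed 6, now all done → 10.
4 needed 9 and 10, now all done → 4.
2 and 3 are both available; 2 is listed earlier → 2.
1, 3 and 7 are all available; 1 is listed earlier → 1.
3 and 7 are both available; 3 is listed earlier → 3.
7 needed 2 and 4, now all done → 7.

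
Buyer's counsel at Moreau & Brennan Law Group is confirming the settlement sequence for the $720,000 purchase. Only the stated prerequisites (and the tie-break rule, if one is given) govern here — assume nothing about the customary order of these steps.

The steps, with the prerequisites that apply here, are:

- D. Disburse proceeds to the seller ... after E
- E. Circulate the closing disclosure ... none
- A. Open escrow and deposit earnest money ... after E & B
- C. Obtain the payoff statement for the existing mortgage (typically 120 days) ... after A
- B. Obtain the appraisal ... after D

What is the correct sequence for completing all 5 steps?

E, D, B, A, C

Only E has no prerequisites, so it is first.
D needed E, now all done → D.
That leaves B as the only ready step → B.
A needed E and B, now all done → A.
C is the only step now ready → C.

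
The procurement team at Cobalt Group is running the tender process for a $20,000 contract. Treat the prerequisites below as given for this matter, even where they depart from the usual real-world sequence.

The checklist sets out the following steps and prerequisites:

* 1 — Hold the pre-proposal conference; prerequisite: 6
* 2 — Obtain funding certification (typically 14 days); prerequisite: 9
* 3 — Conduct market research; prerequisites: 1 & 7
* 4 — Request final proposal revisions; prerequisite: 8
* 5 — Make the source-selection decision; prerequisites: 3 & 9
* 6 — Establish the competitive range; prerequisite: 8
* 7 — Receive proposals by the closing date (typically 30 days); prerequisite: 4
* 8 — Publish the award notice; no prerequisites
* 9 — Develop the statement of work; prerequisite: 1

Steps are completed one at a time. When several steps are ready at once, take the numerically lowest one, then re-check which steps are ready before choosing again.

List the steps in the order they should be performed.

8 has no prerequisites → 8 first.
Ready: 4 and 6. 4 has the earlier label → 4.
Now 6 and 7 have their prerequisites met. 6 has the earlier label, so 6 next.
1 now also ready, so the ready set is {1, 7}; 1 has the earlier label → 1.
Now 7 and 9 have their prerequisites met. 7 has the earlier label, so 7 next.
3 and 9 are both available; 3 has the earlier label → 3.
That leaves 9 as the only ready step → 9.
Now 2 and 5 have their prerequisites met. 2 has the earlier label, so 2 next.
5 needed 3 and 9, now all done → 5.

8, 4, 6, 1, 7, 3, 9, 2, 5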